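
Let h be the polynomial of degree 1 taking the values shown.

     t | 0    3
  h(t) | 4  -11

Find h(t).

Write h(t) = at + b. Substituting each data point gives a linear system:
  b = 4
  3a + b = -11
Solving the system yields a = -5, b = 4.
So h(t) = -5t + 4.
Check: h(3) = -11. ✓

h(t) = -5t + 4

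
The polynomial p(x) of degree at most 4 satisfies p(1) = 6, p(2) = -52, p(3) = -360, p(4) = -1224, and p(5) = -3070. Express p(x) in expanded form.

Write p(x) = ax^4 + bx^3 + cx^2 + dx + e. Substituting each data point gives a linear system:
  a + b + c + d + e = 6
  16a + 8b + 4c + 2d + e = -52
  81a + 27b + 9c + 3d + e = -360
  256a + 64b + 16c + 4d + e = -1224
  625a + 125b + 25c + 5d + e = -3070
Solving the system yields a = -5, b = -1, c = 6, d = 6, e = 0.
So p(x) = -5x^4 - x^3 + 6x^2 + 6x.
Check: p(2) = -52. ✓

p(x) = -5x^4 - x^3 + 6x^2 + 6x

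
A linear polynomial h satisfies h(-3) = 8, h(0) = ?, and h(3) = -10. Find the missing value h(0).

On equispaced nodes a degree-1 polynomial has vanishing second forward difference, so
  h(-3) - 2·h(0) + h(3) = 0.
Substituting the known values and solving for h(0):
  -2·h(0) = 2
  h(0) = -1.

-1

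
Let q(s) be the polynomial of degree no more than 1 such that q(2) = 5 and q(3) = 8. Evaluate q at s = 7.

20

Using the Lagrange interpolation formula with nodes 2, 3:
  L_0(s) = (s - 3) / -1
  L_1(s) = (s - 2) / 1
Then q(s) = 5·L_0(s) + 8·L_1(s).
Expanding and collecting terms gives q(s) = 3s - 1.
Evaluating at s = 7: q(7) = 20.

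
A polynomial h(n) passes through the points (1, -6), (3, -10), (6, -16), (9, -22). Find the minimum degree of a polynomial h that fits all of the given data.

1

Divided differences on the nodes 1, 3, 6, 9:
  order 0: -6  -10  -16  -22
  order 1: -2  -2  -2
  order 2: 0  0
  order 3: 0
The order-1 divided differences are all -2 (nonzero) and every higher order vanishes, so the data lies on a polynomial of degree exactly 1.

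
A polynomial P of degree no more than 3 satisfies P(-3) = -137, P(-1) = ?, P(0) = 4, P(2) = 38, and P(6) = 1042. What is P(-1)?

The 4 known points determine the degree-3 polynomial uniquely.
Write P(n) = an^3 + bn^2 + cn + d. Substituting each data point gives a linear system:
  -27a + 9b - 3c + d = -137
  d = 4
  8a + 4b + 2c + d = 38
  216a + 36b + 6c + d = 1042
Solving the system yields a = 5, b = -1, c = -1, d = 4.
So P(n) = 5n^3 - n^2 - n + 4.
Then P(-1) = -1.

-1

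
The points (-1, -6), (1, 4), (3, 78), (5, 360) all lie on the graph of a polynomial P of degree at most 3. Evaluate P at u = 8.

1488

Write P(u) = au^3 + bu^2 + cu + d. Substituting each data point gives a linear system:
  -a + b - c + d = -6
  a + b + c + d = 4
  27a + 9b + 3c + d = 78
  125a + 25b + 5c + d = 360
Solving the system yields a = 3, b = -1, c = 2, d = 0.
So P(u) = 3u^3 - u^2 + 2u.
Then P(8) = 1488.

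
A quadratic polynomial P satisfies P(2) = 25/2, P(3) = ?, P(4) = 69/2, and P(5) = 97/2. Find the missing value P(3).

45/2

On equispaced nodes a degree-2 polynomial has vanishing third forward difference, so
  - P(2) + 3·P(3) - 3·P(4) + P(5) = 0.
Substituting the known values and solving for P(3):
  3·P(3) = 135/2
  P(3) = 45/2.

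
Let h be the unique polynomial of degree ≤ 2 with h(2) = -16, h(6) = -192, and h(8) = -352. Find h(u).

h(u) = -6u^2 + 4u

Using the Lagrange interpolation formula with nodes 2, 6, 8:
  L_0(u) = (u - 6)(u - 8) / 24
  L_1(u) = (u - 2)(u - 8) / -8
  L_2(u) = (u - 2)(u - 6) / 12
Then h(u) = -16·L_0(u) - 192·L_1(u) - 352·L_2(u).
Expanding and collecting terms gives h(u) = -6u² + 4u.
Check: h(6) = -192. ✓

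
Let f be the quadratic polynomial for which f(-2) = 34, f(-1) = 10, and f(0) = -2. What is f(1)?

-2

Forward differences of the values at x = -2, -1, 0:
  f  : 34  10  -2
  Δ  : -24  -12
  Δ^2: 12
The second differences are constant, confirming degree 2.
Interpolating (Newton forward form) and evaluating at x = 1 gives f(1) = -2.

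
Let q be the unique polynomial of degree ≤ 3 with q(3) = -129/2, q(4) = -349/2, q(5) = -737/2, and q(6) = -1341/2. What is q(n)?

q(n) = -4n^3 + 6n^2 - 4n + 3/2

Using the Lagrange interpolation formula with nodes 3, 4, 5, 6:
  L_0(n) = (n - 4)(n - 5)(n - 6) / -6
  L_1(n) = (n - 3)(n - 5)(n - 6) / 2
  L_2(n) = (n - 3)(n - 4)(n - 6) / -2
  L_3(n) = (n - 3)(n - 4)(n - 5) / 6
Then q(n) = -129/2·L_0(n) - 349/2·L_1(n) - 737/2·L_2(n) - 1341/2·L_3(n).
Expanding and collecting terms gives q(n) = -4n^3 + 6n^2 - 4n + 3/2.
Check: q(3) = -129/2. ✓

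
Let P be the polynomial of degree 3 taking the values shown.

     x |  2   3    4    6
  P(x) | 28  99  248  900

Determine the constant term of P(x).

0

Write P(x) = ax^3 + bx^2 + cx + d. Substituting each data point gives a linear system:
  8a + 4b + 2c + d = 28
  27a + 9b + 3c + d = 99
  64a + 16b + 4c + d = 248
  216a + 36b + 6c + d = 900
Solving the system yields a = 5, b = -6, c = 6, d = 0.
So P(x) = 5x³ - 6x² + 6x.
The constant term is 0.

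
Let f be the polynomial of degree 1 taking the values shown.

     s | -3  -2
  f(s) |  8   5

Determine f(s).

f(s) = -3s - 1

Using the Lagrange interpolation formula with nodes -3, -2:
  L_0(s) = (s + 2) / -1
  L_1(s) = (s + 3) / 1
Then f(s) = 8·L_0(s) + 5·L_1(s).
Expanding and collecting terms gives f(s) = -3s - 1.
Check: f(-2) = 5. ✓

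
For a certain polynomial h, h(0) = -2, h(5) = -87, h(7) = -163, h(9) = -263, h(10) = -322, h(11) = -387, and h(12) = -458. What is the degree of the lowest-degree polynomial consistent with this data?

Divided differences on the nodes 0, 5, 7, 9, 10, 11, 12:
  order 0: -2  -87  -163  -263  -322  -387  -458
  order 1: -17  -38  -50  -59  -65  -71
  order 2: -3  -3  -3  -3  -3
  order 3: 0  0  0  0
  order 4: 0  0  0
  order 5: 0  0
  order 6: 0
The order-2 divided differences are all -3 (nonzero) and every higher order vanishes, so the data lies on a polynomial of degree exactly 2.

2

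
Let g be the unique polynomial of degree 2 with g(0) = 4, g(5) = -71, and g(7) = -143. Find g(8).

Write g(t) = at^2 + bt + c. Substituting each data point gives a linear system:
  c = 4
  25a + 5b + c = -71
  49a + 7b + c = -143
Solving the system yields a = -3, b = 0, c = 4.
So g(t) = -3t^2 + 4.
Then g(8) = -188.

-188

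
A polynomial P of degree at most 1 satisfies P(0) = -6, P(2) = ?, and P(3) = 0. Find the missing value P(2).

-2

The 2 known points determine the degree-1 polynomial uniquely.
Write P(s) = as + b. Substituting each data point gives a linear system:
  b = -6
  3a + b = 0
Solving the system yields a = 2, b = -6.
So P(s) = 2s - 6.
Then P(2) = -2.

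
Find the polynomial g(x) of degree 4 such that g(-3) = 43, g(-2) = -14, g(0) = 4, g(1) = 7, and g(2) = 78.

g(x) = 3x^4 + 6x^3 - 5x^2 - x + 4

Write g(x) = ax^4 + bx^3 + cx^2 + dx + e. Substituting each data point gives a linear system:
  81a - 27b + 9c - 3d + e = 43
  16a - 8b + 4c - 2d + e = -14
  e = 4
  a + b + c + d + e = 7
  16a + 8b + 4c + 2d + e = 78
Solving the system yields a = 3, b = 6, c = -5, d = -1, e = 4.
So g(x) = 3x^4 + 6x^3 - 5x^2 - x + 4.
Check: g(-2) = -14. ✓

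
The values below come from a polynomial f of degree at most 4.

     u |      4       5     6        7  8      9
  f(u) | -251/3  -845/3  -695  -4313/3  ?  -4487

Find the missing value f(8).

-7943/3

The 5 known points determine the degree-4 polynomial uniquely.
Write f(u) = au^4 + bu^3 + cu^2 + du + e. Substituting each data point gives a linear system:
  256a + 64b + 16c + 4d + e = -251/3
  625a + 125b + 25c + 5d + e = -845/3
  1296a + 216b + 36c + 6d + e = -695
  2401a + 343b + 49c + 7d + e = -4313/3
  6561a + 729b + 81c + 9d + e = -4487
Solving the system yields a = -1, b = 3, c = -5/3, d = 3, e = -5.
So f(u) = -u⁴ + 3u³ - (5/3)u² + 3u - 5.
Then f(8) = -7943/3.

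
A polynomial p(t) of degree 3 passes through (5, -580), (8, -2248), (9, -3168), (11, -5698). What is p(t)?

p(t) = -4t^3 - 3t^2 - t

Write p(t) = at^3 + bt^2 + ct + d. Substituting each data point gives a linear system:
  125a + 25b + 5c + d = -580
  512a + 64b + 8c + d = -2248
  729a + 81b + 9c + d = -3168
  1331a + 121b + 11c + d = -5698
Solving the system yields a = -4, b = -3, c = -1, d = 0.
So p(t) = -4t^3 - 3t^2 - t.
Check: p(9) = -3168. ✓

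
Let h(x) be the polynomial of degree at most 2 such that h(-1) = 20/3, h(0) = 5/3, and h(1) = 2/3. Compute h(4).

Forward differences of the values at x = -1, 0, 1:
  h  : 20/3  5/3  2/3
  Δ  : -5  -1
  Δ^2: 4
The second differences are constant, confirming degree 2.
Interpolating (Newton forward form) and evaluating at x = 4 gives h(4) = 65/3.

65/3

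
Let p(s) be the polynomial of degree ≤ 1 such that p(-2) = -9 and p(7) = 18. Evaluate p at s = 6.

Write p(s) = as + b. Substituting each data point gives a linear system:
  -2a + b = -9
  7a + b = 18
Solving the system yields a = 3, b = -3.
So p(s) = 3s - 3.
Then p(6) = 15.

15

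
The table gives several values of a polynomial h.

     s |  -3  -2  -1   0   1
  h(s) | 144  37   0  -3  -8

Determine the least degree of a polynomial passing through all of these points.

3

Forward differences of the values at s = -3, -2, -1, 0, 1:
  h  : 144  37  0  -3  -8
  Δ  : -107  -37  -3  -5
  Δ^2: 70  34  -2
  Δ^3: -36  -36
  Δ^4: 0
The third differences are constant (-36) and nonzero, while all higher differences vanish, so the minimal degree is 3.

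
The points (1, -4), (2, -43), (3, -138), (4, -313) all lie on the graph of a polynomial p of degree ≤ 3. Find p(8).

Using the Lagrange interpolation formula with nodes 1, 2, 3, 4:
  L_0(u) = (u - 2)(u - 3)(u - 4) / -6
  L_1(u) = (u - 1)(u - 3)(u - 4) / 2
  L_2(u) = (u - 1)(u - 2)(u - 4) / -2
  L_3(u) = (u - 1)(u - 2)(u - 3) / 6
Then p(u) = -4·L_0(u) - 43·L_1(u) - 138·L_2(u) - 313·L_3(u).
Expanding and collecting terms gives p(u) = -4u^3 - 4u^2 + u + 3.
Evaluating at u = 8: p(8) = -2293.

-2293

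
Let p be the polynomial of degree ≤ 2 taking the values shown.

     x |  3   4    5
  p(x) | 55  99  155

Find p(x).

p(x) = 6x^2 + 2x - 5

Write p(x) = ax^2 + bx + c. Substituting each data point gives a linear system:
  9a + 3b + c = 55
  16a + 4b + c = 99
  25a + 5b + c = 155
Solving the system yields a = 6, b = 2, c = -5.
So p(x) = 6x^2 + 2x - 5.
Check: p(5) = 155. ✓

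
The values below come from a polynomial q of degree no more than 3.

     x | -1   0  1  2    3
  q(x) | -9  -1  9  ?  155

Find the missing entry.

On equispaced nodes a degree-3 polynomial has vanishing fourth forward difference, so
  q(-1) - 4·q(0) + 6·q(1) - 4·q(2) + q(3) = 0.
Substituting the known values and solving for q(2):
  -4·q(2) = -204
  q(2) = 51.

51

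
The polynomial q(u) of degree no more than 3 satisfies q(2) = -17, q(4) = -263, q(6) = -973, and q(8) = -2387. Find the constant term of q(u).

5

Write q(u) = au^3 + bu^2 + cu + d. Substituting each data point gives a linear system:
  8a + 4b + 2c + d = -17
  64a + 16b + 4c + d = -263
  216a + 36b + 6c + d = -973
  512a + 64b + 8c + d = -2387
Solving the system yields a = -5, b = 2, c = 5, d = 5.
So q(u) = -5u³ + 2u² + 5u + 5.
The constant term is 5.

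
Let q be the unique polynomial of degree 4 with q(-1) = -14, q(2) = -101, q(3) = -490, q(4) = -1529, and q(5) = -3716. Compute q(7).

Using the Lagrange interpolation formula with nodes -1, 2, 3, 4, 5:
  L_0(u) = (u - 2)(u - 3)(u - 4)(u - 5) / 360
  L_1(u) = (u + 1)(u - 3)(u - 4)(u - 5) / -18
  L_2(u) = (u + 1)(u - 2)(u - 4)(u - 5) / 8
  L_3(u) = (u + 1)(u - 2)(u - 3)(u - 5) / -10
  L_4(u) = (u + 1)(u - 2)(u - 3)(u - 4) / 36
Then q(u) = -14·L_0(u) - 101·L_1(u) - 490·L_2(u) - 1529·L_3(u) - 3716·L_4(u).
Expanding and collecting terms gives q(u) = -6u^4 + u^3 - 4u^2 + 2u - 1.
Evaluating at u = 7: q(7) = -14246.

-14246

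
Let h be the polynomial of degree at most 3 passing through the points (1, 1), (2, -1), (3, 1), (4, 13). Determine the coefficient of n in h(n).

3

Write h(n) = an^3 + bn^2 + cn + d. Substituting each data point gives a linear system:
  a + b + c + d = 1
  8a + 4b + 2c + d = -1
  27a + 9b + 3c + d = 1
  64a + 16b + 4c + d = 13
Solving the system yields a = 1, b = -4, c = 3, d = 1.
So h(n) = n³ - 4n² + 3n + 1.
The coefficient of n is 3.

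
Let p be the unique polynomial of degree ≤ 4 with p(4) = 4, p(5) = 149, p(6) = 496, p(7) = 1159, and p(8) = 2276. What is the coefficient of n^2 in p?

-5

Write p(n) = an^4 + bn^3 + cn^2 + dn + e. Substituting each data point gives a linear system:
  256a + 64b + 16c + 4d + e = 4
  625a + 125b + 25c + 5d + e = 149
  1296a + 216b + 36c + 6d + e = 496
  2401a + 343b + 49c + 7d + e = 1159
  4096a + 512b + 64c + 8d + e = 2276
Solving the system yields a = 1, b = -3, c = -5, d = 4, e = 4.
So p(n) = n⁴ - 3n³ - 5n² + 4n + 4.
The coefficient of n^2 is -5.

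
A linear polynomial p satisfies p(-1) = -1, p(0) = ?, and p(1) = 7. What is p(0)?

3

The 2 known points determine the degree-1 polynomial uniquely.
Write p(s) = as + b. Substituting each data point gives a linear system:
  -a + b = -1
  a + b = 7
Solving the system yields a = 4, b = 3.
So p(s) = 4s + 3.
Then p(0) = 3.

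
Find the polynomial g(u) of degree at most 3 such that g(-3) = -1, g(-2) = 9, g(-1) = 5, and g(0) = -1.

g(u) = 2u^3 + 5u^2 - 3u - 1

Write g(u) = au^3 + bu^2 + cu + d. Substituting each data point gives a linear system:
  -27a + 9b - 3c + d = -1
  -8a + 4b - 2c + d = 9
  -a + b - c + d = 5
  d = -1
Solving the system yields a = 2, b = 5, c = -3, d = -1.
So g(u) = 2u^3 + 5u^2 - 3u - 1.
Check: g(-1) = 5. ✓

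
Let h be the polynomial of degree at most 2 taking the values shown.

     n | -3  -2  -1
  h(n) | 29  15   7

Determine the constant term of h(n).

5

Write h(n) = an^2 + bn + c. Substituting each data point gives a linear system:
  9a - 3b + c = 29
  4a - 2b + c = 15
  a - b + c = 7
Solving the system yields a = 3, b = 1, c = 5.
So h(n) = 3n^2 + n + 5.
The constant term is 5.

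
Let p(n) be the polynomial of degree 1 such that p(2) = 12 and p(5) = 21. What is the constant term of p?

6

Write p(n) = an + b. Substituting each data point gives a linear system:
  2a + b = 12
  5a + b = 21
Solving the system yields a = 3, b = 6.
So p(n) = 3n + 6.
The constant term is 6.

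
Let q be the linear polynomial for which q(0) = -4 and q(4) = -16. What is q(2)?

-10

Using the Lagrange interpolation formula with nodes 0, 4:
  L_0(x) = (x - 4) / -4
  L_1(x) = x / 4
Then q(x) = -4·L_0(x) - 16·L_1(x).
Expanding and collecting terms gives q(x) = -3x - 4.
Evaluating at x = 2: q(2) = -10.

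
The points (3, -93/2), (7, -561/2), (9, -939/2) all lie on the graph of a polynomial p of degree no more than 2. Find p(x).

Write p(x) = ax^2 + bx + c. Substituting each data point gives a linear system:
  9a + 3b + c = -93/2
  49a + 7b + c = -561/2
  81a + 9b + c = -939/2
Solving the system yields a = -6, b = 3/2, c = 3.
So p(x) = -6x^2 + (3/2)x + 3.
Check: p(9) = -939/2. ✓

p(x) = -6x^2 + (3/2)x + 3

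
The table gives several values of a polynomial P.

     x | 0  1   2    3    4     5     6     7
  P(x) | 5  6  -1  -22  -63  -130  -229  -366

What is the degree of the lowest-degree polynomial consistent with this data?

3

Forward differences of the values at x = 0, 1, 2, 3, 4, 5, 6, 7:
  P  : 5  6  -1  -22  -63  -130  -229  -366
  Δ  : 1  -7  -21  -41  -67  -99  -137
  Δ^2: -8  -14  -20  -26  -32  -38
  Δ^3: -6  -6  -6  -6  -6
  Δ^4: 0  0  0  0
  Δ^5: 0  0  0
  Δ^6: 0  0
  Δ^7: 0
The third differences are constant (-6) and nonzero, while all higher differences vanish, so the minimal degree is 3.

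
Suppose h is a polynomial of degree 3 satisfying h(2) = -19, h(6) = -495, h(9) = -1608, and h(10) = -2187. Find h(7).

Using the Lagrange interpolation formula with nodes 2, 6, 9, 10:
  L_0(u) = (u - 6)(u - 9)(u - 10) / -224
  L_1(u) = (u - 2)(u - 9)(u - 10) / 48
  L_2(u) = (u - 2)(u - 6)(u - 10) / -21
  L_3(u) = (u - 2)(u - 6)(u - 9) / 32
Then h(u) = -19·L_0(u) - 495·L_1(u) - 1608·L_2(u) - 2187·L_3(u).
Expanding and collecting terms gives h(u) = -2u³ - 2u² + u + 3.
Evaluating at u = 7: h(7) = -774.

-774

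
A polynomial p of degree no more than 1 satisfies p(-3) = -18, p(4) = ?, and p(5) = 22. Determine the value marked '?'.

The 2 known points determine the degree-1 polynomial uniquely.
Write p(n) = an + b. Substituting each data point gives a linear system:
  -3a + b = -18
  5a + b = 22
Solving the system yields a = 5, b = -3.
So p(n) = 5n - 3.
Then p(4) = 17.

17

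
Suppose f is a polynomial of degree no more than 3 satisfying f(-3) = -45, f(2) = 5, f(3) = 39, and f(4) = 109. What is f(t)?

f(t) = 2t^3 - 4t - 3

Using the Lagrange interpolation formula with nodes -3, 2, 3, 4:
  L_0(t) = (t - 2)(t - 3)(t - 4) / -210
  L_1(t) = (t + 3)(t - 3)(t - 4) / 10
  L_2(t) = (t + 3)(t - 2)(t - 4) / -6
  L_3(t) = (t + 3)(t - 2)(t - 3) / 14
Then f(t) = -45·L_0(t) + 5·L_1(t) + 39·L_2(t) + 109·L_3(t).
Expanding and collecting terms gives f(t) = 2t³ - 4t - 3.
Check: f(2) = 5. ✓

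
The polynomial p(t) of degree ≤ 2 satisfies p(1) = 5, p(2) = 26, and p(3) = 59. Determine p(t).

Write p(t) = at^2 + bt + c. Substituting each data point gives a linear system:
  a + b + c = 5
  4a + 2b + c = 26
  9a + 3b + c = 59
Solving the system yields a = 6, b = 3, c = -4.
So p(t) = 6t^2 + 3t - 4.
Check: p(1) = 5. ✓

p(t) = 6t^2 + 3t - 4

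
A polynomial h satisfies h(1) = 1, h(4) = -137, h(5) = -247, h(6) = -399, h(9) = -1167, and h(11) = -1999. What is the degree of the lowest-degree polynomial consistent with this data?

Divided differences on the nodes 1, 4, 5, 6, 9, 11:
  order 0: 1  -137  -247  -399  -1167  -1999
  order 1: -46  -110  -152  -256  -416
  order 2: -16  -21  -26  -32
  order 3: -1  -1  -1
  order 4: 0  0
  order 5: 0
The order-3 divided differences are all -1 (nonzero) and every higher order vanishes, so the data lies on a polynomial of degree exactly 3.

3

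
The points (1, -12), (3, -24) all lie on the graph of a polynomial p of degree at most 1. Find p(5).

Write p(x) = ax + b. Substituting each data point gives a linear system:
  a + b = -12
  3a + b = -24
Solving the system yields a = -6, b = -6.
So p(x) = -6x - 6.
Then p(5) = -36.

-36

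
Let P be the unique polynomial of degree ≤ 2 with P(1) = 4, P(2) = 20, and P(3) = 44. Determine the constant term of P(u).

-4

Write P(u) = au^2 + bu + c. Substituting each data point gives a linear system:
  a + b + c = 4
  4a + 2b + c = 20
  9a + 3b + c = 44
Solving the system yields a = 4, b = 4, c = -4.
So P(u) = 4u^2 + 4u - 4.
The constant term is -4.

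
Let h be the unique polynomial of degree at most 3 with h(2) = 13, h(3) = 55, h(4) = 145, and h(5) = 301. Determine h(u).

h(u) = 3u^3 - 3u^2 + 1

Write h(u) = au^3 + bu^2 + cu + d. Substituting each data point gives a linear system:
  8a + 4b + 2c + d = 13
  27a + 9b + 3c + d = 55
  64a + 16b + 4c + d = 145
  125a + 25b + 5c + d = 301
Solving the system yields a = 3, b = -3, c = 0, d = 1.
So h(u) = 3u³ - 3u² + 1.
Check: h(4) = 145. ✓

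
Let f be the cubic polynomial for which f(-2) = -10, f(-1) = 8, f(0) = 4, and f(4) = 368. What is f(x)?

Write f(x) = ax^3 + bx^2 + cx + d. Substituting each data point gives a linear system:
  -8a + 4b - 2c + d = -10
  -a + b - c + d = 8
  d = 4
  64a + 16b + 4c + d = 368
Solving the system yields a = 5, b = 4, c = -5, d = 4.
So f(x) = 5x^3 + 4x^2 - 5x + 4.
Check: f(0) = 4. ✓

f(x) = 5x^3 + 4x^2 - 5x + 4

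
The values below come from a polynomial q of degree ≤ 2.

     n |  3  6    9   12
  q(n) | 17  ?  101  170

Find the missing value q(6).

The 3 known points determine the degree-2 polynomial uniquely.
Write q(n) = an^2 + bn + c. Substituting each data point gives a linear system:
  9a + 3b + c = 17
  81a + 9b + c = 101
  144a + 12b + c = 170
Solving the system yields a = 1, b = 2, c = 2.
So q(n) = n^2 + 2n + 2.
Then q(6) = 50.

50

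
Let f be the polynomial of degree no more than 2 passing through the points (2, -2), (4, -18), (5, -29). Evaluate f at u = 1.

3

Using the Lagrange interpolation formula with nodes 2, 4, 5:
  L_0(u) = (u - 4)(u - 5) / 6
  L_1(u) = (u - 2)(u - 5) / -2
  L_2(u) = (u - 2)(u - 4) / 3
Then f(u) = -2·L_0(u) - 18·L_1(u) - 29·L_2(u).
Expanding and collecting terms gives f(u) = -u^2 - 2u + 6.
Evaluating at u = 1: f(1) = 3.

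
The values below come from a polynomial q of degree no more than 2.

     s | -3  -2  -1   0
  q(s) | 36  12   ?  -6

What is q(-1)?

The 3 known points determine the degree-2 polynomial uniquely.
Write q(s) = as^2 + bs + c. Substituting each data point gives a linear system:
  9a - 3b + c = 36
  4a - 2b + c = 12
  c = -6
Solving the system yields a = 5, b = 1, c = -6.
So q(s) = 5s^2 + s - 6.
Then q(-1) = -2.

-2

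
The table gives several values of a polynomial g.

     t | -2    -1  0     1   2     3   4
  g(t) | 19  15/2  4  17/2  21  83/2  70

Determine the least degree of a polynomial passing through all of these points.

2

Forward differences of the values at t = -2, -1, 0, 1, 2, 3, 4:
  g  : 19  15/2  4  17/2  21  83/2  70
  Δ  : -23/2  -7/2  9/2  25/2  41/2  57/2
  Δ^2: 8  8  8  8  8
  Δ^3: 0  0  0  0
  Δ^4: 0  0  0
  Δ^5: 0  0
  Δ^6: 0
The second differences are constant (8) and nonzero, while all higher differences vanish, so the minimal degree is 2.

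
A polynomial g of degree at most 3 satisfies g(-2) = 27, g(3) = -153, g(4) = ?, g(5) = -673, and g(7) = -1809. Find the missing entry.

The 4 known points determine the degree-3 polynomial uniquely.
Write g(u) = au^3 + bu^2 + cu + d. Substituting each data point gives a linear system:
  -8a + 4b - 2c + d = 27
  27a + 9b + 3c + d = -153
  125a + 25b + 5c + d = -673
  343a + 49b + 7c + d = -1809
Solving the system yields a = -5, b = -2, c = 1, d = -3.
So g(u) = -5u^3 - 2u^2 + u - 3.
Then g(4) = -351.

-351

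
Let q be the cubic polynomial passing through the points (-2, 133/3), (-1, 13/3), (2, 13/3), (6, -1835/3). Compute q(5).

-959/3

Using the Lagrange interpolation formula with nodes -2, -1, 2, 6:
  L_0(u) = (u + 1)(u - 2)(u - 6) / -32
  L_1(u) = (u + 2)(u - 2)(u - 6) / 21
  L_2(u) = (u + 2)(u + 1)(u - 6) / -48
  L_3(u) = (u + 2)(u + 1)(u - 2) / 224
Then q(u) = 133/3·L_0(u) + 13/3·L_1(u) + 13/3·L_2(u) - 1835/3·L_3(u).
Expanding and collecting terms gives q(u) = -4u^3 + 6u^2 + 6u + 1/3.
Evaluating at u = 5: q(5) = -959/3.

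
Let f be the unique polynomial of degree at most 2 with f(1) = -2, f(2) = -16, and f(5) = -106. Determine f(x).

f(x) = -4x^2 - 2x + 4

Using the Lagrange interpolation formula with nodes 1, 2, 5:
  L_0(x) = (x - 2)(x - 5) / 4
  L_1(x) = (x - 1)(x - 5) / -3
  L_2(x) = (x - 1)(x - 2) / 12
Then f(x) = -2·L_0(x) - 16·L_1(x) - 106·L_2(x).
Expanding and collecting terms gives f(x) = -4x^2 - 2x + 4.
Check: f(5) = -106. ✓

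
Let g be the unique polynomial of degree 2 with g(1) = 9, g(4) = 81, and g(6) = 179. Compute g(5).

125

Write g(u) = au^2 + bu + c. Substituting each data point gives a linear system:
  a + b + c = 9
  16a + 4b + c = 81
  36a + 6b + c = 179
Solving the system yields a = 5, b = -1, c = 5.
So g(u) = 5u^2 - u + 5.
Then g(5) = 125.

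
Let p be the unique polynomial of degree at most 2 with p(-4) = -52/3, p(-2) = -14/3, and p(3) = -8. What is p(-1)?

-4/3

Write p(t) = at^2 + bt + c. Substituting each data point gives a linear system:
  16a - 4b + c = -52/3
  4a - 2b + c = -14/3
  9a + 3b + c = -8
Solving the system yields a = -1, b = 1/3, c = 0.
So p(t) = -t² + (1/3)t.
Then p(-1) = -4/3.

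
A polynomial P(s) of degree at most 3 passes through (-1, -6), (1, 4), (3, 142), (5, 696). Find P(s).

P(s) = 6s^3 - 2s^2 - s + 1

Using the Lagrange interpolation formula with nodes -1, 1, 3, 5:
  L_0(s) = (s - 1)(s - 3)(s - 5) / -48
  L_1(s) = (s + 1)(s - 3)(s - 5) / 16
  L_2(s) = (s + 1)(s - 1)(s - 5) / -16
  L_3(s) = (s + 1)(s - 1)(s - 3) / 48
Then P(s) = -6·L_0(s) + 4·L_1(s) + 142·L_2(s) + 696·L_3(s).
Expanding and collecting terms gives P(s) = 6s^3 - 2s^2 - s + 1.
Check: P(3) = 142. ✓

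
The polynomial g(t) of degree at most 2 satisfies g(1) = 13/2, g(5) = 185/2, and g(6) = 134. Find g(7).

367/2

Write g(t) = at^2 + bt + c. Substituting each data point gives a linear system:
  a + b + c = 13/2
  25a + 5b + c = 185/2
  36a + 6b + c = 134
Solving the system yields a = 4, b = -5/2, c = 5.
So g(t) = 4t^2 - (5/2)t + 5.
Then g(7) = 367/2.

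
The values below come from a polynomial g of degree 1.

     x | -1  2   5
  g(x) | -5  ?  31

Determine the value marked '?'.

On equispaced nodes a degree-1 polynomial has vanishing second forward difference, so
  g(-1) - 2·g(2) + g(5) = 0.
Substituting the known values and solving for g(2):
  -2·g(2) = -26
  g(2) = 13.

13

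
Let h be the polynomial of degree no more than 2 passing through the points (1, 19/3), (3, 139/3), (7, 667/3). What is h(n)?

h(n) = 4n^2 + 4n - 5/3

Write h(n) = an^2 + bn + c. Substituting each data point gives a linear system:
  a + b + c = 19/3
  9a + 3b + c = 139/3
  49a + 7b + c = 667/3
Solving the system yields a = 4, b = 4, c = -5/3.
So h(n) = 4n^2 + 4n - 5/3.
Check: h(1) = 19/3. ✓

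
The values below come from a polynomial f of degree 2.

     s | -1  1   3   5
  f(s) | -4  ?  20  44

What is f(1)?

4

On equispaced nodes a degree-2 polynomial has vanishing third forward difference, so
  - f(-1) + 3·f(1) - 3·f(3) + f(5) = 0.
Substituting the known values and solving for f(1):
  3·f(1) = 12
  f(1) = 4.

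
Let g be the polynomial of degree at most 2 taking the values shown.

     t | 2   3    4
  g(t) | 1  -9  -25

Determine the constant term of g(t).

Write g(t) = at^2 + bt + c. Substituting each data point gives a linear system:
  4a + 2b + c = 1
  9a + 3b + c = -9
  16a + 4b + c = -25
Solving the system yields a = -3, b = 5, c = 3.
So g(t) = -3t² + 5t + 3.
The constant term is 3.

3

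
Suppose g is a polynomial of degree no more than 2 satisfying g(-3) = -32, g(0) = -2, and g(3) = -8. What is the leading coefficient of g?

-2

Write g(u) = au^2 + bu + c. Substituting each data point gives a linear system:
  9a - 3b + c = -32
  c = -2
  9a + 3b + c = -8
Solving the system yields a = -2, b = 4, c = -2.
So g(u) = -2u^2 + 4u - 2.
The leading coefficient is -2.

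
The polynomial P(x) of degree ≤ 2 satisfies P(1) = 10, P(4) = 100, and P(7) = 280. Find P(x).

Using the Lagrange interpolation formula with nodes 1, 4, 7:
  L_0(x) = (x - 4)(x - 7) / 18
  L_1(x) = (x - 1)(x - 7) / -9
  L_2(x) = (x - 1)(x - 4) / 18
Then P(x) = 10·L_0(x) + 100·L_1(x) + 280·L_2(x).
Expanding and collecting terms gives P(x) = 5x^2 + 5x.
Check: P(1) = 10. ✓

P(x) = 5x^2 + 5x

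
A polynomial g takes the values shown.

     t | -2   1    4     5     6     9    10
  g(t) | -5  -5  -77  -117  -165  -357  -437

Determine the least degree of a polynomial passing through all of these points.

Divided differences on the nodes -2, 1, 4, 5, 6, 9, 10:
  order 0: -5  -5  -77  -117  -165  -357  -437
  order 1: 0  -24  -40  -48  -64  -80
  order 2: -4  -4  -4  -4  -4
  order 3: 0  0  0  0
  order 4: 0  0  0
  order 5: 0  0
  order 6: 0
The order-2 divided differences are all -4 (nonzero) and every higher order vanishes, so the data lies on a polynomial of degree exactly 2.

2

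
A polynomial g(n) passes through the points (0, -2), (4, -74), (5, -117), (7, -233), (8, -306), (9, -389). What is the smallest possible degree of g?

2

Divided differences on the nodes 0, 4, 5, 7, 8, 9:
  order 0: -2  -74  -117  -233  -306  -389
  order 1: -18  -43  -58  -73  -83
  order 2: -5  -5  -5  -5
  order 3: 0  0  0
  order 4: 0  0
  order 5: 0
The order-2 divided differences are all -5 (nonzero) and every higher order vanishes, so the data lies on a polynomial of degree exactly 2.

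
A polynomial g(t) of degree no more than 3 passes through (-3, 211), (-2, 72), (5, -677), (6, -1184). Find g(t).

Write g(t) = at^3 + bt^2 + ct + d. Substituting each data point gives a linear system:
  -27a + 9b - 3c + d = 211
  -8a + 4b - 2c + d = 72
  125a + 25b + 5c + d = -677
  216a + 36b + 6c + d = -1184
Solving the system yields a = -6, b = 4, c = -5, d = -2.
So g(t) = -6t^3 + 4t^2 - 5t - 2.
Check: g(6) = -1184. ✓

g(t) = -6t^3 + 4t^2 - 5t - 2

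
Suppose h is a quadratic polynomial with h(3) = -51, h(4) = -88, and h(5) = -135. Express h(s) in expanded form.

Using the Lagrange interpolation formula with nodes 3, 4, 5:
  L_0(s) = (s - 4)(s - 5) / 2
  L_1(s) = (s - 3)(s - 5) / -1
  L_2(s) = (s - 3)(s - 4) / 2
Then h(s) = -51·L_0(s) - 88·L_1(s) - 135·L_2(s).
Expanding and collecting terms gives h(s) = -5s^2 - 2s.
Check: h(5) = -135. ✓

h(s) = -5s^2 - 2s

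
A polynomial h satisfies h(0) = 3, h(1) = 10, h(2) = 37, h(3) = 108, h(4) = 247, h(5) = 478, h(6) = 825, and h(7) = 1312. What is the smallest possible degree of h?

3

Forward differences of the values at s = 0, 1, 2, 3, 4, 5, 6, 7:
  h  : 3  10  37  108  247  478  825  1312
  Δ  : 7  27  71  139  231  347  487
  Δ^2: 20  44  68  92  116  140
  Δ^3: 24  24  24  24  24
  Δ^4: 0  0  0  0
  Δ^5: 0  0  0
  Δ^6: 0  0
  Δ^7: 0
The third differences are constant (24) and nonzero, while all higher differences vanish, so the minimal degree is 3.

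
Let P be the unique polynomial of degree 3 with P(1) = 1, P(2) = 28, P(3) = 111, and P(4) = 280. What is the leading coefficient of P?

5

Write P(n) = an^3 + bn^2 + cn + d. Substituting each data point gives a linear system:
  a + b + c + d = 1
  8a + 4b + 2c + d = 28
  27a + 9b + 3c + d = 111
  64a + 16b + 4c + d = 280
Solving the system yields a = 5, b = -2, c = -2, d = 0.
So P(n) = 5n^3 - 2n^2 - 2n.
The leading coefficient is 5.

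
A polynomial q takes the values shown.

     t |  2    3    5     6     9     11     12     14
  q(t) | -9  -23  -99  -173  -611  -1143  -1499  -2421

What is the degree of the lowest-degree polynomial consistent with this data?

3

Divided differences on the nodes 2, 3, 5, 6, 9, 11, 12, 14:
  order 0: -9  -23  -99  -173  -611  -1143  -1499  -2421
  order 1: -14  -38  -74  -146  -266  -356  -461
  order 2: -8  -12  -18  -24  -30  -35
  order 3: -1  -1  -1  -1  -1
  order 4: 0  0  0  0
  order 5: 0  0  0
  order 6: 0  0
  order 7: 0
The order-3 divided differences are all -1 (nonzero) and every higher order vanishes, so the data lies on a polynomial of degree exactly 3.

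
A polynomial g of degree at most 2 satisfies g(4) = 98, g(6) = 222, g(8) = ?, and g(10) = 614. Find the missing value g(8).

394

On equispaced nodes a degree-2 polynomial has vanishing third forward difference, so
  - g(4) + 3·g(6) - 3·g(8) + g(10) = 0.
Substituting the known values and solving for g(8):
  -3·g(8) = -1182
  g(8) = 394.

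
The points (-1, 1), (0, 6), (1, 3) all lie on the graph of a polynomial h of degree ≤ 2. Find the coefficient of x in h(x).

1

Write h(x) = ax^2 + bx + c. Substituting each data point gives a linear system:
  a - b + c = 1
  c = 6
  a + b + c = 3
Solving the system yields a = -4, b = 1, c = 6.
So h(x) = -4x^2 + x + 6.
The coefficient of x is 1.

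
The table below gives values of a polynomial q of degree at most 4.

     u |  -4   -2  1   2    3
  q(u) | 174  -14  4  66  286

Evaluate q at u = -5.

598

Write q(u) = au^4 + bu^3 + cu^2 + du + e. Substituting each data point gives a linear system:
  256a - 64b + 16c - 4d + e = 174
  16a - 8b + 4c - 2d + e = -14
  a + b + c + d + e = 4
  16a + 8b + 4c + 2d + e = 66
  81a + 27b + 9c + 3d + e = 286
Solving the system yields a = 2, b = 5, c = -1, d = 0, e = -2.
So q(u) = 2u^4 + 5u^3 - u^2 - 2.
Then q(-5) = 598.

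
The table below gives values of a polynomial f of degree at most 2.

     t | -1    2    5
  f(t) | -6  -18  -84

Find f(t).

Write f(t) = at^2 + bt + c. Substituting each data point gives a linear system:
  a - b + c = -6
  4a + 2b + c = -18
  25a + 5b + c = -84
Solving the system yields a = -3, b = -1, c = -4.
So f(t) = -3t^2 - t - 4.
Check: f(5) = -84. ✓

f(t) = -3t^2 - t - 4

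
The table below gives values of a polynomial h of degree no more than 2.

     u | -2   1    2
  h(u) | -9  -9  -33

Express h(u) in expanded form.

Write h(u) = au^2 + bu + c. Substituting each data point gives a linear system:
  4a - 2b + c = -9
  a + b + c = -9
  4a + 2b + c = -33
Solving the system yields a = -6, b = -6, c = 3.
So h(u) = -6u^2 - 6u + 3.
Check: h(1) = -9. ✓

h(u) = -6u^2 - 6u + 3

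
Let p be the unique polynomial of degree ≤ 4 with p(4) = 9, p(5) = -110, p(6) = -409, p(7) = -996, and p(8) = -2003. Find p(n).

Write p(n) = an^4 + bn^3 + cn^2 + dn + e. Substituting each data point gives a linear system:
  256a + 64b + 16c + 4d + e = 9
  625a + 125b + 25c + 5d + e = -110
  1296a + 216b + 36c + 6d + e = -409
  2401a + 343b + 49c + 7d + e = -996
  4096a + 512b + 64c + 8d + e = -2003
Solving the system yields a = -1, b = 4, c = 1, d = -3, e = 5.
So p(n) = -n⁴ + 4n³ + n² - 3n + 5.
Check: p(5) = -110. ✓

p(n) = -n^4 + 4n^3 + n^2 - 3n + 5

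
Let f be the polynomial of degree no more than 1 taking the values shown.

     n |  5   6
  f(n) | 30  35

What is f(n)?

f(n) = 5n + 5

Using the Lagrange interpolation formula with nodes 5, 6:
  L_0(n) = (n - 6) / -1
  L_1(n) = (n - 5) / 1
Then f(n) = 30·L_0(n) + 35·L_1(n).
Expanding and collecting terms gives f(n) = 5n + 5.
Check: f(5) = 30. ✓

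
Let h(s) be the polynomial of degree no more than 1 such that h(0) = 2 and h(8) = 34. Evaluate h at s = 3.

Using the Lagrange interpolation formula with nodes 0, 8:
  L_0(s) = (s - 8) / -8
  L_1(s) = s / 8
Then h(s) = 2·L_0(s) + 34·L_1(s).
Expanding and collecting terms gives h(s) = 4s + 2.
Evaluating at s = 3: h(3) = 14.

14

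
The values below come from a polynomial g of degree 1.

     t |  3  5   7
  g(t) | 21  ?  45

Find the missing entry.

33

The 2 known points determine the degree-1 polynomial uniquely.
Write g(t) = at + b. Substituting each data point gives a linear system:
  3a + b = 21
  7a + b = 45
Solving the system yields a = 6, b = 3.
So g(t) = 6t + 3.
Then g(5) = 33.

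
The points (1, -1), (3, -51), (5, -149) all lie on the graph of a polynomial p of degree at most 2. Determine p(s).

Using the Lagrange interpolation formula with nodes 1, 3, 5:
  L_0(s) = (s - 3)(s - 5) / 8
  L_1(s) = (s - 1)(s - 5) / -4
  L_2(s) = (s - 1)(s - 3) / 8
Then p(s) = -1·L_0(s) - 51·L_1(s) - 149·L_2(s).
Expanding and collecting terms gives p(s) = -6s² - s + 6.
Check: p(5) = -149. ✓

p(s) = -6s^2 - s + 6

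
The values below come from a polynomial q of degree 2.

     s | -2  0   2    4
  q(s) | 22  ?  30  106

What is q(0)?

2

On equispaced nodes a degree-2 polynomial has vanishing third forward difference, so
  - q(-2) + 3·q(0) - 3·q(2) + q(4) = 0.
Substituting the known values and solving for q(0):
  3·q(0) = 6
  q(0) = 2.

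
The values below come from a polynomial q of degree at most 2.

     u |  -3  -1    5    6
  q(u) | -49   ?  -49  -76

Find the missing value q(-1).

The 3 known points determine the degree-2 polynomial uniquely.
Write q(u) = au^2 + bu + c. Substituting each data point gives a linear system:
  9a - 3b + c = -49
  25a + 5b + c = -49
  36a + 6b + c = -76
Solving the system yields a = -3, b = 6, c = -4.
So q(u) = -3u^2 + 6u - 4.
Then q(-1) = -13.

-13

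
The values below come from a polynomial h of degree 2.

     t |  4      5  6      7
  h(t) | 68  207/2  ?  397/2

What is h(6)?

147

On equispaced nodes a degree-2 polynomial has vanishing third forward difference, so
  - h(4) + 3·h(5) - 3·h(6) + h(7) = 0.
Substituting the known values and solving for h(6):
  -3·h(6) = -441
  h(6) = 147.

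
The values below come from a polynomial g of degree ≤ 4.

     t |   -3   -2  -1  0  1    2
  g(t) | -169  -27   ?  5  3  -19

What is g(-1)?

The 5 known points determine the degree-4 polynomial uniquely.
Write g(t) = at^4 + bt^3 + ct^2 + dt + e. Substituting each data point gives a linear system:
  81a - 27b + 9c - 3d + e = -169
  16a - 8b + 4c - 2d + e = -27
  e = 5
  a + b + c + d + e = 3
  16a + 8b + 4c + 2d + e = -19
Solving the system yields a = -2, b = 1, c = 1, d = -2, e = 5.
So g(t) = -2t⁴ + t³ + t² - 2t + 5.
Then g(-1) = 5.

5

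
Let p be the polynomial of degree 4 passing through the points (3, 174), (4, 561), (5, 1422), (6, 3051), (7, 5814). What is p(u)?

p(u) = 3u^4 - 5u^3 + 6u^2 + 5u - 3

Using the Lagrange interpolation formula with nodes 3, 4, 5, 6, 7:
  L_0(u) = (u - 4)(u - 5)(u - 6)(u - 7) / 24
  L_1(u) = (u - 3)(u - 5)(u - 6)(u - 7) / -6
  L_2(u) = (u - 3)(u - 4)(u - 6)(u - 7) / 4
  L_3(u) = (u - 3)(u - 4)(u - 5)(u - 7) / -6
  L_4(u) = (u - 3)(u - 4)(u - 5)(u - 6) / 24
Then p(u) = 174·L_0(u) + 561·L_1(u) + 1422·L_2(u) + 3051·L_3(u) + 5814·L_4(u).
Expanding and collecting terms gives p(u) = 3u^4 - 5u^3 + 6u^2 + 5u - 3.
Check: p(3) = 174. ✓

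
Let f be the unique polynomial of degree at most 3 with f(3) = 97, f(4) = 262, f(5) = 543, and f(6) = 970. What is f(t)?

Using the Lagrange interpolation formula with nodes 3, 4, 5, 6:
  L_0(t) = (t - 4)(t - 5)(t - 6) / -6
  L_1(t) = (t - 3)(t - 5)(t - 6) / 2
  L_2(t) = (t - 3)(t - 4)(t - 6) / -2
  L_3(t) = (t - 3)(t - 4)(t - 5) / 6
Then f(t) = 97·L_0(t) + 262·L_1(t) + 543·L_2(t) + 970·L_3(t).
Expanding and collecting terms gives f(t) = 5t^3 - 2t^2 - 6t - 2.
Check: f(6) = 970. ✓

f(t) = 5t^3 - 2t^2 - 6t - 2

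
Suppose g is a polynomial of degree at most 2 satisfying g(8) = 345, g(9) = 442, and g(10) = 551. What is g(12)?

805

Using the Lagrange interpolation formula with nodes 8, 9, 10:
  L_0(u) = (u - 9)(u - 10) / 2
  L_1(u) = (u - 8)(u - 10) / -1
  L_2(u) = (u - 8)(u - 9) / 2
Then g(u) = 345·L_0(u) + 442·L_1(u) + 551·L_2(u).
Expanding and collecting terms gives g(u) = 6u^2 - 5u + 1.
Evaluating at u = 12: g(12) = 805.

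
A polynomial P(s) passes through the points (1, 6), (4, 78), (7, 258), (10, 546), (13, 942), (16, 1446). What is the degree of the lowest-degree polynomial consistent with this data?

2

Forward differences of the values at s = 1, 4, 7, 10, 13, 16:
  P  : 6  78  258  546  942  1446
  Δ  : 72  180  288  396  504
  Δ^2: 108  108  108  108
  Δ^3: 0  0  0
  Δ^4: 0  0
  Δ^5: 0
The second differences are constant (108) and nonzero, while all higher differences vanish, so the minimal degree is 2.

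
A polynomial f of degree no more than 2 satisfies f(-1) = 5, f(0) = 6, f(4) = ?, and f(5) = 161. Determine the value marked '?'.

The 3 known points determine the degree-2 polynomial uniquely.
Write f(u) = au^2 + bu + c. Substituting each data point gives a linear system:
  a - b + c = 5
  c = 6
  25a + 5b + c = 161
Solving the system yields a = 5, b = 6, c = 6.
So f(u) = 5u^2 + 6u + 6.
Then f(4) = 110.

110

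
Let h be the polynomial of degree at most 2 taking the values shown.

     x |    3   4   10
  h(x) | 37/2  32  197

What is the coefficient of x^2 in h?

2

Write h(x) = ax^2 + bx + c. Substituting each data point gives a linear system:
  9a + 3b + c = 37/2
  16a + 4b + c = 32
  100a + 10b + c = 197
Solving the system yields a = 2, b = -1/2, c = 2.
So h(x) = 2x^2 - (1/2)x + 2.
The leading coefficient is 2.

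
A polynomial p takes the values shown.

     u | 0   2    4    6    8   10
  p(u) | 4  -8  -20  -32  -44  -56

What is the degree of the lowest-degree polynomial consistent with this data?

1

Forward differences of the values at u = 0, 2, 4, 6, 8, 10:
  p  : 4  -8  -20  -32  -44  -56
  Δ  : -12  -12  -12  -12  -12
  Δ^2: 0  0  0  0
  Δ^3: 0  0  0
  Δ^4: 0  0
  Δ^5: 0
The first differences are constant (-12) and nonzero, while all higher differences vanish, so the minimal degree is 1.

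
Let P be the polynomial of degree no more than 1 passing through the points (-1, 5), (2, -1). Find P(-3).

Using the Lagrange interpolation formula with nodes -1, 2:
  L_0(t) = (t - 2) / -3
  L_1(t) = (t + 1) / 3
Then P(t) = 5·L_0(t) - 1·L_1(t).
Expanding and collecting terms gives P(t) = -2t + 3.
Evaluating at t = -3: P(-3) = 9.

9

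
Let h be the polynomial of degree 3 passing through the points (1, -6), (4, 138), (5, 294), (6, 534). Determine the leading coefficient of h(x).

3

Write h(x) = ax^3 + bx^2 + cx + d. Substituting each data point gives a linear system:
  a + b + c + d = -6
  64a + 16b + 4c + d = 138
  125a + 25b + 5c + d = 294
  216a + 36b + 6c + d = 534
Solving the system yields a = 3, b = -3, c = 0, d = -6.
So h(x) = 3x^3 - 3x^2 - 6.
The leading coefficient is 3.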